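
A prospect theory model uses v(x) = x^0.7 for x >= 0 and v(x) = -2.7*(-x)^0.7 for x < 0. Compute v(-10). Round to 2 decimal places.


Since x = -10 < 0, use v(x) = -lambda*(-x)^alpha
(-x) = 10
10^0.7 = 5.0119
v(-10) = -2.7 * 5.0119
= -13.53


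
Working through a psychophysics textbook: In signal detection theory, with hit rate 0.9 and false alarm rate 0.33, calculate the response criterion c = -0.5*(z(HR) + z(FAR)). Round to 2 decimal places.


c = -0.5 * (z(HR) + z(FAR))
z(0.9) = 1.2816
z(0.33) = -0.4399
c = -0.5 * (1.2816 + -0.4399)
= -0.5 * 0.8417
= -0.42


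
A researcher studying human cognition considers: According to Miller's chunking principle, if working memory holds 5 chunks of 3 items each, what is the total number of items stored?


Total items = chunks * items_per_chunk
= 5 * 3
= 15


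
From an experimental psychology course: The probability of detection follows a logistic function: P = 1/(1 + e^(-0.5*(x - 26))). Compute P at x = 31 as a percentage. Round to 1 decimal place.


P(x) = 1/(1 + e^(-0.5*(31 - 26)))
Exponent = -0.5 * 5 = -2.5
e^(-2.5) = 0.082085
P = 1/(1 + 0.082085) = 0.924142
Percentage = 92.4


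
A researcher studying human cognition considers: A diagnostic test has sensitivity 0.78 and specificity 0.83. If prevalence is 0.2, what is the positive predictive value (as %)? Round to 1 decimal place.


PPV = (sens * prev) / (sens * prev + (1-spec) * (1-prev))
Numerator = 0.78 * 0.2 = 0.156
P(positive and no disease) = (1 - spec) * (1 - prev) = (1 - 0.83) * (1 - 0.2) = 0.136
Denominator = 0.156 + 0.136 = 0.292
PPV = 0.156 / 0.292 = 0.534247
As percentage = 53.4


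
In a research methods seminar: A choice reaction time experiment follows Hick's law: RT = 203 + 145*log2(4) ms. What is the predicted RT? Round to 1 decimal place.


RT = 203 + 145 * log2(4)
log2(4) = 2.0
RT = 203 + 145 * 2.0
= 203 + 290.0
= 493.0 ms


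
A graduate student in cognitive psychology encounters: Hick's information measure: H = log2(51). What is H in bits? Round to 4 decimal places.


H = log2(n)
H = log2(51)
= 5.6724


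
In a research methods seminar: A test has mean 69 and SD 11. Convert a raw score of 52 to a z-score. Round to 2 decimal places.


z = (X - mu) / sigma
= (52 - 69) / 11
= -17 / 11
= -1.55


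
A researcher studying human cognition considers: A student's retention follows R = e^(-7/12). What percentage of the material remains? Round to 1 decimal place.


R = e^(-t/S)
-t/S = -7/12 = -0.583333
R = e^(-0.583333) = 0.558035
Percentage = 0.558035 * 100
= 55.8


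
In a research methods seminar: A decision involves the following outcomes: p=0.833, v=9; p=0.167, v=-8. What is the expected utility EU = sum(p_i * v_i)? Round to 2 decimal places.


EU = sum(p_i * v_i)
0.833 * 9 = 7.497
0.167 * -8 = -1.336
EU = 7.497 + -1.336
= 6.16


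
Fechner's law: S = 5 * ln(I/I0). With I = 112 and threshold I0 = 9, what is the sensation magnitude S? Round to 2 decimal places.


S = 5 * ln(112/9)
I/I0 = 12.444444
ln(12.444444) = 2.5213
S = 5 * 2.5213
= 12.61


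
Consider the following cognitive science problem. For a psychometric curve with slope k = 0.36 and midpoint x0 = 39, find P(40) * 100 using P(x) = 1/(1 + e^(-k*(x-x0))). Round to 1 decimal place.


P(x) = 1/(1 + e^(-0.36*(40 - 39)))
Exponent = -0.36 * 1 = -0.36
e^(-0.36) = 0.697676
P = 1/(1 + 0.697676) = 0.589041
Percentage = 58.9


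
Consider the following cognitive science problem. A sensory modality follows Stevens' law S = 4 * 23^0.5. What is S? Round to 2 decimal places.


S = 4 * 23^0.5
23^0.5 = 4.7958
S = 4 * 4.7958
= 19.18


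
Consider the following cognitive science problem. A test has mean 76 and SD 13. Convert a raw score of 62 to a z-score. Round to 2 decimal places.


z = (X - mu) / sigma
= (62 - 76) / 13
= -14 / 13
= -1.08


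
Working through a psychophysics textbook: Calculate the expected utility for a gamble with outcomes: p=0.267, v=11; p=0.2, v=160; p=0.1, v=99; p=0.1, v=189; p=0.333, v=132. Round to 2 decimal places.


EU = sum(p_i * v_i)
0.267 * 11 = 2.937
0.2 * 160 = 32.0
0.1 * 99 = 9.9
0.1 * 189 = 18.9
0.333 * 132 = 43.956
EU = 2.937 + 32.0 + 9.9 + 18.9 + 43.956
= 107.69


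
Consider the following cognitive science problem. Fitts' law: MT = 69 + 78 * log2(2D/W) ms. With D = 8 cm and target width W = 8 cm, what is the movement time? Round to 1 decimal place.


MT = 69 + 78 * log2(2*8/8)
2D/W = 2.0
log2(2.0) = 1.0
MT = 69 + 78 * 1.0
= 147.0 ms


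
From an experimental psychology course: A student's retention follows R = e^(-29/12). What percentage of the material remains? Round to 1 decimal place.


R = e^(-t/S)
-t/S = -29/12 = -2.416667
R = e^(-2.416667) = 0.089218
Percentage = 0.089218 * 100
= 8.9


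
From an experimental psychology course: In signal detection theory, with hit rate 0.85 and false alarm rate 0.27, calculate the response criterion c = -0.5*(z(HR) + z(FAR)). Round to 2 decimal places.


c = -0.5 * (z(HR) + z(FAR))
z(0.85) = 1.0364
z(0.27) = -0.6128
c = -0.5 * (1.0364 + -0.6128)
= -0.5 * 0.4236
= -0.21


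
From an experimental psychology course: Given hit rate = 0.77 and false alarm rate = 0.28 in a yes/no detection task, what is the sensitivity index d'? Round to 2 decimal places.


d' = z(HR) - z(FAR)
z(0.77) = 0.7388
z(0.28) = -0.5828
d' = 0.7388 - -0.5828
= 1.32


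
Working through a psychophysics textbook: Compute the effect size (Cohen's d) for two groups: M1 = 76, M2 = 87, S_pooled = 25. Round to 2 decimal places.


Cohen's d = (M1 - M2) / S_pooled
= (76 - 87) / 25
= -11 / 25
= -0.44


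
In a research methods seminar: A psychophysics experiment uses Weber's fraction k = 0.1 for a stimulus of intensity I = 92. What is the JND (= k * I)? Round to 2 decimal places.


JND = k * I
JND = 0.1 * 92
= 9.20


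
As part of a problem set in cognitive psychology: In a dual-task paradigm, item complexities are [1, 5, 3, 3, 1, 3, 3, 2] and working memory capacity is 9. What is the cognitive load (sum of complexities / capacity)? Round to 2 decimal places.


Total complexity = 1 + 5 + 3 + 3 + 1 + 3 + 3 + 2 = 21
Load = total / capacity = 21 / 9
= 2.33


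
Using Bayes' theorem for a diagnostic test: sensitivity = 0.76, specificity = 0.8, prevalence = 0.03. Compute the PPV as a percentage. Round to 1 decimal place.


PPV = (sens * prev) / (sens * prev + (1-spec) * (1-prev))
Numerator = 0.76 * 0.03 = 0.0228
P(positive and no disease) = (1 - spec) * (1 - prev) = (1 - 0.8) * (1 - 0.03) = 0.194
Denominator = 0.0228 + 0.194 = 0.2168
PPV = 0.0228 / 0.2168 = 0.105166
As percentage = 10.5


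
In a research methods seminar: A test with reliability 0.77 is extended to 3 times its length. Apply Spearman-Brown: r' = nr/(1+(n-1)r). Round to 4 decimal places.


r_new = n*r / (1 + (n-1)*r)
Numerator = 3 * 0.77 = 2.31
Denominator = 1 + 2 * 0.77 = 2.54
r_new = 2.31 / 2.54
= 0.9094


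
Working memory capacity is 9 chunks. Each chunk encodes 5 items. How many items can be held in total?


Total items = chunks * items_per_chunk
= 9 * 5
= 45


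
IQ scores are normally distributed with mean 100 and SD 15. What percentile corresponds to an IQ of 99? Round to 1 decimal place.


z = (IQ - mean) / SD
z = (99 - 100) / 15 = -0.0667
Percentile = Phi(-0.0667) * 100
Phi(-0.0667) = 0.47341
= 47.3


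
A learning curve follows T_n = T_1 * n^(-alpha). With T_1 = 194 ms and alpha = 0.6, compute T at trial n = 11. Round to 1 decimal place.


T_n = 194 * 11^(-0.6)
11^(-0.6) = 0.237227
T_n = 194 * 0.237227
= 46.0 ms


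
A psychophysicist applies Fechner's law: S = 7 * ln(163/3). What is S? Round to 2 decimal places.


S = 7 * ln(163/3)
I/I0 = 54.333333
ln(54.333333) = 3.9951
S = 7 * 3.9951
= 27.97


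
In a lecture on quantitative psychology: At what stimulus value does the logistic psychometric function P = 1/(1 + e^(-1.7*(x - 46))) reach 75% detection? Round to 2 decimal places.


At P = 0.75: 0.75 = 1/(1 + e^(-k*(x-x0)))
Solving: e^(-k*(x-x0)) = 1/3
x = x0 + ln(3)/k
ln(3) = 1.0986
x = 46 + 1.0986/1.7
= 46 + 0.6462
= 46.65


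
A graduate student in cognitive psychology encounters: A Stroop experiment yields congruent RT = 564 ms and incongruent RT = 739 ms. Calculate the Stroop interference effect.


Stroop effect = RT(incongruent) - RT(congruent)
= 739 - 564
= 175 ms


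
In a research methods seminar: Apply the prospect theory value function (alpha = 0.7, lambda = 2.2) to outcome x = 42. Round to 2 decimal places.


Since x = 42 >= 0, use v(x) = x^0.7
42^0.7 = 13.6859
v(42) = 13.69


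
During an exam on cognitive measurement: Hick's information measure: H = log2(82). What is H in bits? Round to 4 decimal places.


H = log2(n)
H = log2(82)
= 6.3576


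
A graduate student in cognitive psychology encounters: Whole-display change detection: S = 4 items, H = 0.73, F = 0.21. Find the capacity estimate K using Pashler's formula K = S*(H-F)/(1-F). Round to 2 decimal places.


K = S * (H - F) / (1 - F)
H - F = 0.52
1 - F = 0.79
K = 4 * 0.52 / 0.79
= 2.63


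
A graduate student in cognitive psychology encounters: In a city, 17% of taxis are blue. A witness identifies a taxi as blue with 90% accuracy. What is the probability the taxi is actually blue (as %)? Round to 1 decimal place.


P(blue | says blue) = P(says blue | blue)*P(blue) / [P(says blue | blue)*P(blue) + P(says blue | not blue)*P(not blue)]
Numerator = 0.9 * 0.17 = 0.153
False identification = 0.1 * 0.83 = 0.083
P = 0.153 / (0.153 + 0.083)
= 0.153 / 0.236
As percentage = 64.8


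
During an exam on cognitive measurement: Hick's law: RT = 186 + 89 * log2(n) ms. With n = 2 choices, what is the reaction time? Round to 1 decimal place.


RT = 186 + 89 * log2(2)
log2(2) = 1.0
RT = 186 + 89 * 1.0
= 186 + 89.0
= 275.0 ms


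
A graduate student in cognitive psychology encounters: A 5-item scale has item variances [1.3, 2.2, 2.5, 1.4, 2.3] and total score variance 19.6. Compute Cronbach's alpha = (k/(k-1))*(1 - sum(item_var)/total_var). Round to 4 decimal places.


alpha = (k/(k-1)) * (1 - sum(s_i^2)/s_total^2)
sum(item variances) = 9.7
k/(k-1) = 5/4 = 1.25
1 - 9.7/19.6 = 1 - 0.494898 = 0.505102
alpha = 1.25 * 0.505102
= 0.6314


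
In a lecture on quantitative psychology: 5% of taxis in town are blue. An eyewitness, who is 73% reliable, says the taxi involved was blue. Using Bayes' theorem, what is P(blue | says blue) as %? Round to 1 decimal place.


P(blue | says blue) = P(says blue | blue)*P(blue) / [P(says blue | blue)*P(blue) + P(says blue | not blue)*P(not blue)]
Numerator = 0.73 * 0.05 = 0.0365
False identification = 0.27 * 0.95 = 0.2565
P = 0.0365 / (0.0365 + 0.2565)
= 0.0365 / 0.293
As percentage = 12.5


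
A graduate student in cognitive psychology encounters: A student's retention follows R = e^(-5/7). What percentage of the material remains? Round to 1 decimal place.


R = e^(-t/S)
-t/S = -5/7 = -0.714286
R = e^(-0.714286) = 0.489542
Percentage = 0.489542 * 100
= 49.0


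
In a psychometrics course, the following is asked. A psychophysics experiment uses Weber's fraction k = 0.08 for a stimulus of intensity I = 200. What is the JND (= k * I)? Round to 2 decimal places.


JND = k * I
JND = 0.08 * 200
= 16.00


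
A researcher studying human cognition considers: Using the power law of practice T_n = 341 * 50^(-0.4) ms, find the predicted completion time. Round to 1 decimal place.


T_n = 341 * 50^(-0.4)
50^(-0.4) = 0.209128
T_n = 341 * 0.209128
= 71.3 ms


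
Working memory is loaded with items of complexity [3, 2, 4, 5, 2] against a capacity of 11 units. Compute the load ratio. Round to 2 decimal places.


Total complexity = 3 + 2 + 4 + 5 + 2 = 16
Load = total / capacity = 16 / 11
= 1.45


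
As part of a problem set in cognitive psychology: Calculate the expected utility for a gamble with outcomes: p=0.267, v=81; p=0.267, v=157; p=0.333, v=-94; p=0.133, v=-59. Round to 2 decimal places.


EU = sum(p_i * v_i)
0.267 * 81 = 21.627
0.267 * 157 = 41.919
0.333 * -94 = -31.302
0.133 * -59 = -7.847
EU = 21.627 + 41.919 + -31.302 + -7.847
= 24.40


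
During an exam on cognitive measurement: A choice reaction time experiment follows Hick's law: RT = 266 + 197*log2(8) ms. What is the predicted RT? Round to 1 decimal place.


RT = 266 + 197 * log2(8)
log2(8) = 3.0
RT = 266 + 197 * 3.0
= 266 + 591.0
= 857.0 ms


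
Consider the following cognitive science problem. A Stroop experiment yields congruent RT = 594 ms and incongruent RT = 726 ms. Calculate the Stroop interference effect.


Stroop effect = RT(incongruent) - RT(congruent)
= 726 - 594
= 132 ms


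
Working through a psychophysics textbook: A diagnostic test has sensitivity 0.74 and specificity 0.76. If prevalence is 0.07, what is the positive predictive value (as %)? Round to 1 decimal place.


PPV = (sens * prev) / (sens * prev + (1-spec) * (1-prev))
Numerator = 0.74 * 0.07 = 0.0518
P(positive and no disease) = (1 - spec) * (1 - prev) = (1 - 0.76) * (1 - 0.07) = 0.2232
Denominator = 0.0518 + 0.2232 = 0.275
PPV = 0.0518 / 0.275 = 0.188364
As percentage = 18.8


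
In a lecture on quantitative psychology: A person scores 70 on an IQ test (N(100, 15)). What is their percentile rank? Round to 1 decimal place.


z = (IQ - mean) / SD
z = (70 - 100) / 15 = -2.0
Percentile = Phi(-2.0) * 100
Phi(-2.0) = 0.02275
= 2.3


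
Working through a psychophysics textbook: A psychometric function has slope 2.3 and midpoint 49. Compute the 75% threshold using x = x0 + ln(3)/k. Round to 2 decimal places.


At P = 0.75: 0.75 = 1/(1 + e^(-k*(x-x0)))
Solving: e^(-k*(x-x0)) = 1/3
x = x0 + ln(3)/k
ln(3) = 1.0986
x = 49 + 1.0986/2.3
= 49 + 0.4777
= 49.48


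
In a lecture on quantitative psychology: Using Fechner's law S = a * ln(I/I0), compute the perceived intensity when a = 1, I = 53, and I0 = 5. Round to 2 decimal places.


S = 1 * ln(53/5)
I/I0 = 10.6
ln(10.6) = 2.3609
S = 1 * 2.3609
= 2.36


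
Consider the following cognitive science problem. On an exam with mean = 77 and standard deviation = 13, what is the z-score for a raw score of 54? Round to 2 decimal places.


z = (X - mu) / sigma
= (54 - 77) / 13
= -23 / 13
= -1.77


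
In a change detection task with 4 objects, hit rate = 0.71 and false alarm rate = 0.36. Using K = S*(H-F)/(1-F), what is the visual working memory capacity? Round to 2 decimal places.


K = S * (H - F) / (1 - F)
H - F = 0.35
1 - F = 0.64
K = 4 * 0.35 / 0.64
= 2.19


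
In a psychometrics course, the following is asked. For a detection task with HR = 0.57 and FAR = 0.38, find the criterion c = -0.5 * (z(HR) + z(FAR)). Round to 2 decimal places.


c = -0.5 * (z(HR) + z(FAR))
z(0.57) = 0.1764
z(0.38) = -0.3055
c = -0.5 * (0.1764 + -0.3055)
= -0.5 * -0.1291
= 0.06


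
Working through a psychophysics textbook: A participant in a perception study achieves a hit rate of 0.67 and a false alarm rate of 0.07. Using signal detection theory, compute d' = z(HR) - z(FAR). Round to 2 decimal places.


d' = z(HR) - z(FAR)
z(0.67) = 0.4399
z(0.07) = -1.4758
d' = 0.4399 - -1.4758
= 1.92


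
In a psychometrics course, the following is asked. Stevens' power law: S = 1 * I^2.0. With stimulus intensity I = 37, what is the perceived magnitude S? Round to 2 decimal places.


S = 1 * 37^2.0
37^2.0 = 1369.0
S = 1 * 1369.0
= 1369.00


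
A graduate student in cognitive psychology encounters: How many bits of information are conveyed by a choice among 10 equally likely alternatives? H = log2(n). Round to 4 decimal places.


H = log2(n)
H = log2(10)
= 3.3219


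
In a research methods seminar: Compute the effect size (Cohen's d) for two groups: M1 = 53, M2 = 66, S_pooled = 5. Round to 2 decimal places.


Cohen's d = (M1 - M2) / S_pooled
= (53 - 66) / 5
= -13 / 5
= -2.60


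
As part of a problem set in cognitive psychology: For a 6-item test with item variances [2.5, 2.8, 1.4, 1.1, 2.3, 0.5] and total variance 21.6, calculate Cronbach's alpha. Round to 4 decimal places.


alpha = (k/(k-1)) * (1 - sum(s_i^2)/s_total^2)
sum(item variances) = 10.6
k/(k-1) = 6/5 = 1.2
1 - 10.6/21.6 = 1 - 0.490741 = 0.509259
alpha = 1.2 * 0.509259
= 0.6111


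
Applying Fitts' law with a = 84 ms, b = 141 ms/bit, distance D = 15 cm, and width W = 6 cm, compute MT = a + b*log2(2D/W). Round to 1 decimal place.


MT = 84 + 141 * log2(2*15/6)
2D/W = 5.0
log2(5.0) = 2.3219
MT = 84 + 141 * 2.3219
= 411.4 ms


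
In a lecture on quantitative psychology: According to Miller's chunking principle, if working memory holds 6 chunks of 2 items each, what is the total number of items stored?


Total items = chunks * items_per_chunk
= 6 * 2
= 12


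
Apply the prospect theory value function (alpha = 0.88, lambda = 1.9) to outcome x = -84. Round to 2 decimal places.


Since x = -84 < 0, use v(x) = -lambda*(-x)^alpha
(-x) = 84
84^0.88 = 49.3589
v(-84) = -1.9 * 49.3589
= -93.78


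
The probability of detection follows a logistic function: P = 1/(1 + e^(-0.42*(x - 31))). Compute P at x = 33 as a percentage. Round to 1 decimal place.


P(x) = 1/(1 + e^(-0.42*(33 - 31)))
Exponent = -0.42 * 2 = -0.84
e^(-0.84) = 0.431711
P = 1/(1 + 0.431711) = 0.698465
Percentage = 69.8


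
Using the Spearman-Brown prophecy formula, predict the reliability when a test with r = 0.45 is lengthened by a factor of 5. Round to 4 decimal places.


r_new = n*r / (1 + (n-1)*r)
Numerator = 5 * 0.45 = 2.25
Denominator = 1 + 4 * 0.45 = 2.8
r_new = 2.25 / 2.8
= 0.8036


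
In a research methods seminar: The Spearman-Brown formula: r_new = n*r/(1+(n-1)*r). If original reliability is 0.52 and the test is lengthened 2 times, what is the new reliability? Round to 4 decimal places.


r_new = n*r / (1 + (n-1)*r)
Numerator = 2 * 0.52 = 1.04
Denominator = 1 + 1 * 0.52 = 1.52
r_new = 1.04 / 1.52
= 0.6842


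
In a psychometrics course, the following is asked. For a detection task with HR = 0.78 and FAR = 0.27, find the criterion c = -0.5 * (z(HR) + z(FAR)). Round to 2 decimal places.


c = -0.5 * (z(HR) + z(FAR))
z(0.78) = 0.7722
z(0.27) = -0.6128
c = -0.5 * (0.7722 + -0.6128)
= -0.5 * 0.1594
= -0.08


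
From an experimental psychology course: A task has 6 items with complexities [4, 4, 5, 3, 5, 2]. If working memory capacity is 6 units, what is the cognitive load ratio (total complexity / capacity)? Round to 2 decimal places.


Total complexity = 4 + 4 + 5 + 3 + 5 + 2 = 23
Load = total / capacity = 23 / 6
= 3.83


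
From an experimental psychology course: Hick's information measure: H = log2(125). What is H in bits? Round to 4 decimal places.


H = log2(n)
H = log2(125)
= 6.9658


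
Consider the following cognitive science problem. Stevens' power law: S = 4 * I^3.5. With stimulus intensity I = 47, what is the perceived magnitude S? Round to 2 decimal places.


S = 4 * 47^3.5
47^3.5 = 711774.6276
S = 4 * 711774.6276
= 2847098.51


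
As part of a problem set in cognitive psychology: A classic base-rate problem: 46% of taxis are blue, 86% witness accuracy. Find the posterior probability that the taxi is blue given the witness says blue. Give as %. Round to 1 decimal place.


P(blue | says blue) = P(says blue | blue)*P(blue) / [P(says blue | blue)*P(blue) + P(says blue | not blue)*P(not blue)]
Numerator = 0.86 * 0.46 = 0.3956
False identification = 0.14 * 0.54 = 0.0756
P = 0.3956 / (0.3956 + 0.0756)
= 0.3956 / 0.4712
As percentage = 84.0


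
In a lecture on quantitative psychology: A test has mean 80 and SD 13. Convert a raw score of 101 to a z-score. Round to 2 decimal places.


z = (X - mu) / sigma
= (101 - 80) / 13
= 21 / 13
= 1.62


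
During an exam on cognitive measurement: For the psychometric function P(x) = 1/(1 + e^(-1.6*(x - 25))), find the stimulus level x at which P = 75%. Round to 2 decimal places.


At P = 0.75: 0.75 = 1/(1 + e^(-k*(x-x0)))
Solving: e^(-k*(x-x0)) = 1/3
x = x0 + ln(3)/k
ln(3) = 1.0986
x = 25 + 1.0986/1.6
= 25 + 0.6866
= 25.69


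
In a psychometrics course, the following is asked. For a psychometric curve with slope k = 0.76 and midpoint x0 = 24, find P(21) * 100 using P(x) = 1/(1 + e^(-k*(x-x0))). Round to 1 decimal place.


P(x) = 1/(1 + e^(-0.76*(21 - 24)))
Exponent = -0.76 * -3 = 2.28
e^(2.28) = 9.77668
P = 1/(1 + 9.77668) = 0.092793
Percentage = 9.3


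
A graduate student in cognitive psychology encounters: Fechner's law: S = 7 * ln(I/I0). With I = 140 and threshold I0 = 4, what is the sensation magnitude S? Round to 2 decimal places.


S = 7 * ln(140/4)
I/I0 = 35.0
ln(35.0) = 3.5553
S = 7 * 3.5553
= 24.89


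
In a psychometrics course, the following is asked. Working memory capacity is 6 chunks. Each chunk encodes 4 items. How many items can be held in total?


Total items = chunks * items_per_chunk
= 6 * 4
= 24


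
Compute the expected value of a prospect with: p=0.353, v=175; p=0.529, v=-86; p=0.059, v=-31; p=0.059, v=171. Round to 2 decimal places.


EU = sum(p_i * v_i)
0.353 * 175 = 61.775
0.529 * -86 = -45.494
0.059 * -31 = -1.829
0.059 * 171 = 10.089
EU = 61.775 + -45.494 + -1.829 + 10.089
= 24.54


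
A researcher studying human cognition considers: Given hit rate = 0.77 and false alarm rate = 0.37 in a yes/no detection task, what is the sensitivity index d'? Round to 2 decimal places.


d' = z(HR) - z(FAR)
z(0.77) = 0.7388
z(0.37) = -0.3319
d' = 0.7388 - -0.3319
= 1.07


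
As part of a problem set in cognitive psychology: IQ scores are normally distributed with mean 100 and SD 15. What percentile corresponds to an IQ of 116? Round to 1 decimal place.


z = (IQ - mean) / SD
z = (116 - 100) / 15 = 1.0667
Percentile = Phi(1.0667) * 100
Phi(1.0667) = 0.856946
= 85.7


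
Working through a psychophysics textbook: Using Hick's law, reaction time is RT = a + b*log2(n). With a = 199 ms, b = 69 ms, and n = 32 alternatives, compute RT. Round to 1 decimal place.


RT = 199 + 69 * log2(32)
log2(32) = 5.0
RT = 199 + 69 * 5.0
= 199 + 345.0
= 544.0 ms


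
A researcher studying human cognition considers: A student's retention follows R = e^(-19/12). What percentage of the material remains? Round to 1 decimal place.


R = e^(-t/S)
-t/S = -19/12 = -1.583333
R = e^(-1.583333) = 0.20529
Percentage = 0.20529 * 100
= 20.5


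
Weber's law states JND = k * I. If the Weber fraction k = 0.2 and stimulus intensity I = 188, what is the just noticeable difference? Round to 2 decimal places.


JND = k * I
JND = 0.2 * 188
= 37.60


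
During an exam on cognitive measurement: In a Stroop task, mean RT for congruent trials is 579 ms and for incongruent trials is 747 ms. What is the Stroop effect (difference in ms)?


Stroop effect = RT(incongruent) - RT(congruent)
= 747 - 579
= 168 ms


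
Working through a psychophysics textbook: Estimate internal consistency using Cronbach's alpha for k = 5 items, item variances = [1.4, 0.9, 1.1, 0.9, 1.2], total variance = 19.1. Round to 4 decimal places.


alpha = (k/(k-1)) * (1 - sum(s_i^2)/s_total^2)
sum(item variances) = 5.5
k/(k-1) = 5/4 = 1.25
1 - 5.5/19.1 = 1 - 0.287958 = 0.712042
alpha = 1.25 * 0.712042
= 0.8901


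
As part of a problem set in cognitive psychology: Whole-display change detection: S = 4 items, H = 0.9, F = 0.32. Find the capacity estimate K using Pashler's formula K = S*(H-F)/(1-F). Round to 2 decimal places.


K = S * (H - F) / (1 - F)
H - F = 0.58
1 - F = 0.68
K = 4 * 0.58 / 0.68
= 3.41


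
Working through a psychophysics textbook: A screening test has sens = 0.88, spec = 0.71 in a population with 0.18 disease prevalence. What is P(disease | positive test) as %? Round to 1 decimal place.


PPV = (sens * prev) / (sens * prev + (1-spec) * (1-prev))
Numerator = 0.88 * 0.18 = 0.1584
P(positive and no disease) = (1 - spec) * (1 - prev) = (1 - 0.71) * (1 - 0.18) = 0.2378
Denominator = 0.1584 + 0.2378 = 0.3962
PPV = 0.1584 / 0.3962 = 0.399798
As percentage = 40.0


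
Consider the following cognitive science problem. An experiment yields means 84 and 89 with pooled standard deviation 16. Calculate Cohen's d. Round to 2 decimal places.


Cohen's d = (M1 - M2) / S_pooled
= (84 - 89) / 16
= -5 / 16
= -0.31


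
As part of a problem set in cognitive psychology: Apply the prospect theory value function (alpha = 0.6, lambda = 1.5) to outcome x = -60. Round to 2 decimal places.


Since x = -60 < 0, use v(x) = -lambda*(-x)^alpha
(-x) = 60
60^0.6 = 11.6652
v(-60) = -1.5 * 11.6652
= -17.50


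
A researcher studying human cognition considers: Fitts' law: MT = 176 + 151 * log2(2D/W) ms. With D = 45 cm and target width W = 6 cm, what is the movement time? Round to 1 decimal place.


MT = 176 + 151 * log2(2*45/6)
2D/W = 15.0
log2(15.0) = 3.9069
MT = 176 + 151 * 3.9069
= 765.9 ms


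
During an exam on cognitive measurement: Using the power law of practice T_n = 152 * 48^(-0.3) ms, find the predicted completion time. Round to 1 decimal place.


T_n = 152 * 48^(-0.3)
48^(-0.3) = 0.31306
T_n = 152 * 0.31306
= 47.6 ms


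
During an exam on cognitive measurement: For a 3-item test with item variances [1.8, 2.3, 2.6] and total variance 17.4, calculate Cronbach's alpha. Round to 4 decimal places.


alpha = (k/(k-1)) * (1 - sum(s_i^2)/s_total^2)
sum(item variances) = 6.7
k/(k-1) = 3/2 = 1.5
1 - 6.7/17.4 = 1 - 0.385057 = 0.614943
alpha = 1.5 * 0.614943
= 0.9224


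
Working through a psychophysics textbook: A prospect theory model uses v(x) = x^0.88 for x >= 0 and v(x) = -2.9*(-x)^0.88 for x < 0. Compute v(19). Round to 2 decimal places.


Since x = 19 >= 0, use v(x) = x^0.88
19^0.88 = 13.3445
v(19) = 13.34


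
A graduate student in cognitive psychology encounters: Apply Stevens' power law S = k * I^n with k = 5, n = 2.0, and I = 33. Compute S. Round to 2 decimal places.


S = 5 * 33^2.0
33^2.0 = 1089.0
S = 5 * 1089.0
= 5445.00


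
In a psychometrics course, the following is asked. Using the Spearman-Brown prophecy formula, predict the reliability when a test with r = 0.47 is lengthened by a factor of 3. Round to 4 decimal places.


r_new = n*r / (1 + (n-1)*r)
Numerator = 3 * 0.47 = 1.41
Denominator = 1 + 2 * 0.47 = 1.94
r_new = 1.41 / 1.94
= 0.7268


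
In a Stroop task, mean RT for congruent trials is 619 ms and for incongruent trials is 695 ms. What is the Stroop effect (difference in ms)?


Stroop effect = RT(incongruent) - RT(congruent)
= 695 - 619
= 76 ms


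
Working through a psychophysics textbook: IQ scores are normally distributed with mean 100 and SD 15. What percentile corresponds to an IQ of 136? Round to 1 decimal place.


z = (IQ - mean) / SD
z = (136 - 100) / 15 = 2.4
Percentile = Phi(2.4) * 100
Phi(2.4) = 0.991802
= 99.2


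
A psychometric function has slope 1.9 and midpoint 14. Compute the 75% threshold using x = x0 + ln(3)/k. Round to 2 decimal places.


At P = 0.75: 0.75 = 1/(1 + e^(-k*(x-x0)))
Solving: e^(-k*(x-x0)) = 1/3
x = x0 + ln(3)/k
ln(3) = 1.0986
x = 14 + 1.0986/1.9
= 14 + 0.5782
= 14.58


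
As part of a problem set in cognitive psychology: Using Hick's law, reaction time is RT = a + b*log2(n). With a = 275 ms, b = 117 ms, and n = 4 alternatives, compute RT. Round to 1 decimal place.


RT = 275 + 117 * log2(4)
log2(4) = 2.0
RT = 275 + 117 * 2.0
= 275 + 234.0
= 509.0 ms


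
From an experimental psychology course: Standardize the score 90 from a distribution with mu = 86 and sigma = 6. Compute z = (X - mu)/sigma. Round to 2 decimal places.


z = (X - mu) / sigma
= (90 - 86) / 6
= 4 / 6
= 0.67


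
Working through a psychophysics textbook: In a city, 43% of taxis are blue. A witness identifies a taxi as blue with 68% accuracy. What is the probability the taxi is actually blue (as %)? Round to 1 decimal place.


P(blue | says blue) = P(says blue | blue)*P(blue) / [P(says blue | blue)*P(blue) + P(says blue | not blue)*P(not blue)]
Numerator = 0.68 * 0.43 = 0.2924
False identification = 0.32 * 0.57 = 0.1824
P = 0.2924 / (0.2924 + 0.1824)
= 0.2924 / 0.4748
As percentage = 61.6


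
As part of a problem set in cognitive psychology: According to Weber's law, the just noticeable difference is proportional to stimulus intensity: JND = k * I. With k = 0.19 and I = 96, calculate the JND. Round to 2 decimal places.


JND = k * I
JND = 0.19 * 96
= 18.24


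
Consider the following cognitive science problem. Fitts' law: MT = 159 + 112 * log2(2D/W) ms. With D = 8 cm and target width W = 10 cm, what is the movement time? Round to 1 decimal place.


MT = 159 + 112 * log2(2*8/10)
2D/W = 1.6
log2(1.6) = 0.6781
MT = 159 + 112 * 0.6781
= 234.9 ms


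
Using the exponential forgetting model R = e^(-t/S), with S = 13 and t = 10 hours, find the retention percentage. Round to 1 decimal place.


R = e^(-t/S)
-t/S = -10/13 = -0.769231
R = e^(-0.769231) = 0.463369
Percentage = 0.463369 * 100
= 46.3


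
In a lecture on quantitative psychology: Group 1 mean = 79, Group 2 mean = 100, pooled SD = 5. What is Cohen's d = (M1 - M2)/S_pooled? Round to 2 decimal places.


Cohen's d = (M1 - M2) / S_pooled
= (79 - 100) / 5
= -21 / 5
= -4.20


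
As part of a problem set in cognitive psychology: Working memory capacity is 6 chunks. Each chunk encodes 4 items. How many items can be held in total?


Total items = chunks * items_per_chunk
= 6 * 4
= 24


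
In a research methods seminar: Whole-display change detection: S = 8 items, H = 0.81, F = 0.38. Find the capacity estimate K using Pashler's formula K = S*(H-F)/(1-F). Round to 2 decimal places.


K = S * (H - F) / (1 - F)
H - F = 0.43
1 - F = 0.62
K = 8 * 0.43 / 0.62
= 5.55


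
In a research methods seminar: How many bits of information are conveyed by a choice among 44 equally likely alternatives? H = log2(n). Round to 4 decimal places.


H = log2(n)
H = log2(44)
= 5.4594


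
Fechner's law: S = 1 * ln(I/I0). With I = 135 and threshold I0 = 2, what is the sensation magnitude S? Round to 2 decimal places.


S = 1 * ln(135/2)
I/I0 = 67.5
ln(67.5) = 4.2121
S = 1 * 4.2121
= 4.21


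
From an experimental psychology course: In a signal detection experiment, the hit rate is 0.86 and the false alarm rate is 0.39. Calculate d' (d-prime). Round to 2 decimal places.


d' = z(HR) - z(FAR)
z(0.86) = 1.0803
z(0.39) = -0.2793
d' = 1.0803 - -0.2793
= 1.36


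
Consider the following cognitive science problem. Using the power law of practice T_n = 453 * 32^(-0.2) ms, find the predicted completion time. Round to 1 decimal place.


T_n = 453 * 32^(-0.2)
32^(-0.2) = 0.5
T_n = 453 * 0.5
= 226.5 ms


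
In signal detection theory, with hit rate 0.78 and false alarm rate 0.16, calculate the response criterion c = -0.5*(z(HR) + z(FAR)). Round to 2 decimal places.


c = -0.5 * (z(HR) + z(FAR))
z(0.78) = 0.7722
z(0.16) = -0.9945
c = -0.5 * (0.7722 + -0.9945)
= -0.5 * -0.2223
= 0.11


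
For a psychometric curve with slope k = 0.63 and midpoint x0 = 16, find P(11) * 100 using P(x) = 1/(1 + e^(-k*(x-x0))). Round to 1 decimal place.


P(x) = 1/(1 + e^(-0.63*(11 - 16)))
Exponent = -0.63 * -5 = 3.15
e^(3.15) = 23.336065
P = 1/(1 + 23.336065) = 0.041091
Percentage = 4.1


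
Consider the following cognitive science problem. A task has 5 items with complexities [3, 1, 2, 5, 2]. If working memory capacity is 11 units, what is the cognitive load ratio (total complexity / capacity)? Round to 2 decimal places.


Total complexity = 3 + 1 + 2 + 5 + 2 = 13
Load = total / capacity = 13 / 11
= 1.18


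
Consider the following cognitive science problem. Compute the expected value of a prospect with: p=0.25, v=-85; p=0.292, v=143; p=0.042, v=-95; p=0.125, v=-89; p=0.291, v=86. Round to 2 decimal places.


EU = sum(p_i * v_i)
0.25 * -85 = -21.25
0.292 * 143 = 41.756
0.042 * -95 = -3.99
0.125 * -89 = -11.125
0.291 * 86 = 25.026
EU = -21.25 + 41.756 + -3.99 + -11.125 + 25.026
= 30.42


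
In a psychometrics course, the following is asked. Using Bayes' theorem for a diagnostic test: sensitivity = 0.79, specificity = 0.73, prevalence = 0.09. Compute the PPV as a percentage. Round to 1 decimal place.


PPV = (sens * prev) / (sens * prev + (1-spec) * (1-prev))
Numerator = 0.79 * 0.09 = 0.0711
P(positive and no disease) = (1 - spec) * (1 - prev) = (1 - 0.73) * (1 - 0.09) = 0.2457
Denominator = 0.0711 + 0.2457 = 0.3168
PPV = 0.0711 / 0.3168 = 0.224432
As percentage = 22.4


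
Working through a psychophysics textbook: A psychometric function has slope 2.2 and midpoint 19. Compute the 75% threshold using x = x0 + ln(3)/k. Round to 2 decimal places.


At P = 0.75: 0.75 = 1/(1 + e^(-k*(x-x0)))
Solving: e^(-k*(x-x0)) = 1/3
x = x0 + ln(3)/k
ln(3) = 1.0986
x = 19 + 1.0986/2.2
= 19 + 0.4994
= 19.50


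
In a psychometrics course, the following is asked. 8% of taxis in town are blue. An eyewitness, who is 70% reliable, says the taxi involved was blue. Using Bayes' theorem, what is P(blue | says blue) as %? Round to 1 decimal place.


P(blue | says blue) = P(says blue | blue)*P(blue) / [P(says blue | blue)*P(blue) + P(says blue | not blue)*P(not blue)]
Numerator = 0.7 * 0.08 = 0.056
False identification = 0.3 * 0.92 = 0.276
P = 0.056 / (0.056 + 0.276)
= 0.056 / 0.332
As percentage = 16.9


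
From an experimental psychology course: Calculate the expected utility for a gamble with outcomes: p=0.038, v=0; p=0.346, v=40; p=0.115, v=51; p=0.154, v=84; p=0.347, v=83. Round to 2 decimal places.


EU = sum(p_i * v_i)
0.038 * 0 = 0.0
0.346 * 40 = 13.84
0.115 * 51 = 5.865
0.154 * 84 = 12.936
0.347 * 83 = 28.801
EU = 0.0 + 13.84 + 5.865 + 12.936 + 28.801
= 61.44


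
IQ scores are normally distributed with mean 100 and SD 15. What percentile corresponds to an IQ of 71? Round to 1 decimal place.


z = (IQ - mean) / SD
z = (71 - 100) / 15 = -1.9333
Percentile = Phi(-1.9333) * 100
Phi(-1.9333) = 0.0266
= 2.7


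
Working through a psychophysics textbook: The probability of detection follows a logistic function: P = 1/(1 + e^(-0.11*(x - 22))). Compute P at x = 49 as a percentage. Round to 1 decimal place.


P(x) = 1/(1 + e^(-0.11*(49 - 22)))
Exponent = -0.11 * 27 = -2.97
e^(-2.97) = 0.051303
P = 1/(1 + 0.051303) = 0.951201
Percentage = 95.1


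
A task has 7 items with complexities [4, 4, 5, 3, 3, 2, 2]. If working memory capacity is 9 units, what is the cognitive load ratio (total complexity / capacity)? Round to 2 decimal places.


Total complexity = 4 + 4 + 5 + 3 + 3 + 2 + 2 = 23
Load = total / capacity = 23 / 9
= 2.56


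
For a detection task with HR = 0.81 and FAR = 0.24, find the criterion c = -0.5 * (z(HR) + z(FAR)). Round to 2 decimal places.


c = -0.5 * (z(HR) + z(FAR))
z(0.81) = 0.8779
z(0.24) = -0.7063
c = -0.5 * (0.8779 + -0.7063)
= -0.5 * 0.1716
= -0.09


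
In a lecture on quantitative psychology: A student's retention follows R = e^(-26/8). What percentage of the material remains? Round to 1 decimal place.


R = e^(-t/S)
-t/S = -26/8 = -3.25
R = e^(-3.25) = 0.038774
Percentage = 0.038774 * 100
= 3.9


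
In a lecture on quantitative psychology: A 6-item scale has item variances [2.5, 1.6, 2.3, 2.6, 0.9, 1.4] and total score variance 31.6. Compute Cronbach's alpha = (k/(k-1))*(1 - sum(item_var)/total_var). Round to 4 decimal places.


alpha = (k/(k-1)) * (1 - sum(s_i^2)/s_total^2)
sum(item variances) = 11.3
k/(k-1) = 6/5 = 1.2
1 - 11.3/31.6 = 1 - 0.357595 = 0.642405
alpha = 1.2 * 0.642405
= 0.7709


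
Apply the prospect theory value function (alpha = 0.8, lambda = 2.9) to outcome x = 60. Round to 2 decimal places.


Since x = 60 >= 0, use v(x) = x^0.8
60^0.8 = 26.4558
v(60) = 26.46


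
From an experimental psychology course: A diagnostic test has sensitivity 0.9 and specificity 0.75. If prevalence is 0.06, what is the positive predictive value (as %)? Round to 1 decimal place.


PPV = (sens * prev) / (sens * prev + (1-spec) * (1-prev))
Numerator = 0.9 * 0.06 = 0.054
P(positive and no disease) = (1 - spec) * (1 - prev) = (1 - 0.75) * (1 - 0.06) = 0.235
Denominator = 0.054 + 0.235 = 0.289
PPV = 0.054 / 0.289 = 0.186851
As percentage = 18.7


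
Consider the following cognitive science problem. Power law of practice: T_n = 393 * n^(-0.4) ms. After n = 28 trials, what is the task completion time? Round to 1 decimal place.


T_n = 393 * 28^(-0.4)
28^(-0.4) = 0.263716
T_n = 393 * 0.263716
= 103.6 ms


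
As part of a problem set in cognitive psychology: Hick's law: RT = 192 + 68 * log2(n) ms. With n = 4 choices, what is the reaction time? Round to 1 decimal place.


RT = 192 + 68 * log2(4)
log2(4) = 2.0
RT = 192 + 68 * 2.0
= 192 + 136.0
= 328.0 ms


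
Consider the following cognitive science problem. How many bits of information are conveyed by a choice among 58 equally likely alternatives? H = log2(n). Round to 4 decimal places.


H = log2(n)
H = log2(58)
= 5.8580


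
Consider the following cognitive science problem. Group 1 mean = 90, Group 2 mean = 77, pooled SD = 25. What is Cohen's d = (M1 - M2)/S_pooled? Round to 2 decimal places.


Cohen's d = (M1 - M2) / S_pooled
= (90 - 77) / 25
= 13 / 25
= 0.52


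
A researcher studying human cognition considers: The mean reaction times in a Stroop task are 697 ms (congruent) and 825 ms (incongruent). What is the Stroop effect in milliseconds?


Stroop effect = RT(incongruent) - RT(congruent)
= 825 - 697
= 128 ms


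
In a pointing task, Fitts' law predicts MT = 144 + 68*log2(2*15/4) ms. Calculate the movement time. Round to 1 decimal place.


MT = 144 + 68 * log2(2*15/4)
2D/W = 7.5
log2(7.5) = 2.9069
MT = 144 + 68 * 2.9069
= 341.7 ms


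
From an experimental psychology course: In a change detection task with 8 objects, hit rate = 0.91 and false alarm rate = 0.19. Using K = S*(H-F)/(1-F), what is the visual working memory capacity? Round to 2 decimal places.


K = S * (H - F) / (1 - F)
H - F = 0.72
1 - F = 0.81
K = 8 * 0.72 / 0.81
= 7.11


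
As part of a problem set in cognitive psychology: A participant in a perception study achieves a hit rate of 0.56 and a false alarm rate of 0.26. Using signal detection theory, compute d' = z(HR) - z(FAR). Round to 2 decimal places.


d' = z(HR) - z(FAR)
z(0.56) = 0.151
z(0.26) = -0.6433
d' = 0.151 - -0.6433
= 0.79


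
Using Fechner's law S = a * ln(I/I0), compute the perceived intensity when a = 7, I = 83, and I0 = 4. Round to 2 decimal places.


S = 7 * ln(83/4)
I/I0 = 20.75
ln(20.75) = 3.0325
S = 7 * 3.0325
= 21.23


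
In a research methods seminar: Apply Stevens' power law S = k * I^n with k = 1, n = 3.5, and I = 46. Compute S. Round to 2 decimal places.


S = 1 * 46^3.5
46^3.5 = 660164.8712
S = 1 * 660164.8712
= 660164.87


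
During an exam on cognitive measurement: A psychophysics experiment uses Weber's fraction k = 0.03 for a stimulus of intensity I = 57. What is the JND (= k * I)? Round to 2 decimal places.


JND = k * I
JND = 0.03 * 57
= 1.71


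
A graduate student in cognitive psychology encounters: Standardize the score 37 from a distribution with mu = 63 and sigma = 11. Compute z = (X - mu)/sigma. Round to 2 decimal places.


z = (X - mu) / sigma
= (37 - 63) / 11
= -26 / 11
= -2.36


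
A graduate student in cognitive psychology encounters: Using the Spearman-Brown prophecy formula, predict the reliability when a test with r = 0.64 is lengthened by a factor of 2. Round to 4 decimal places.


r_new = n*r / (1 + (n-1)*r)
Numerator = 2 * 0.64 = 1.28
Denominator = 1 + 1 * 0.64 = 1.64
r_new = 1.28 / 1.64
= 0.7805


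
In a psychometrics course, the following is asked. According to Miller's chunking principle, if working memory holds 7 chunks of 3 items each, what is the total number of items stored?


Total items = chunks * items_per_chunk
= 7 * 3
= 21


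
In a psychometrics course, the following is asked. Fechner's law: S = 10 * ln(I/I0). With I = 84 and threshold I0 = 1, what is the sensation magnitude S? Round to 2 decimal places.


S = 10 * ln(84/1)
I/I0 = 84.0
ln(84.0) = 4.4308
S = 10 * 4.4308
= 44.31


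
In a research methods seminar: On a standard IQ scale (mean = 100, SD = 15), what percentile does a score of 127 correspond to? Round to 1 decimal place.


z = (IQ - mean) / SD
z = (127 - 100) / 15 = 1.8
Percentile = Phi(1.8) * 100
Phi(1.8) = 0.96407
= 96.4
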